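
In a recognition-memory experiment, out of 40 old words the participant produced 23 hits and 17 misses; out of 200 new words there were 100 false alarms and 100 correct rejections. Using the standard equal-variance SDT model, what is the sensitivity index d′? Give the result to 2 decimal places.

H = 23/40 = 0.5750
FA = 100/200 = 0.5000
z(H) = z(0.5750) = 0.189
z(FA) = z(0.5000) = 0.000
d' = z(H) − z(FA) = 0.189 − 0.000 = 0.189

d′ = 0.19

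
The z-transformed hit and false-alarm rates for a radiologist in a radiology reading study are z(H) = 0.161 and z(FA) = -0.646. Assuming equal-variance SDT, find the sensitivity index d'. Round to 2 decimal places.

d' = 0.81

d' = z(H) − z(FA) = 0.161 − (-0.646) = 0.807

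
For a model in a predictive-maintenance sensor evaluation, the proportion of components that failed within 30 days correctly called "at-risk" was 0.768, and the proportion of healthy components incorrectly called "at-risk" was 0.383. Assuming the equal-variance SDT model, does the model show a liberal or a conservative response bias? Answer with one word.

liberal

z(H) = 0.732, z(FA) = -0.298
c = −½·(z(H) + z(FA)) = -0.217
c < 0 → liberal criterion (biased toward responding “yes”).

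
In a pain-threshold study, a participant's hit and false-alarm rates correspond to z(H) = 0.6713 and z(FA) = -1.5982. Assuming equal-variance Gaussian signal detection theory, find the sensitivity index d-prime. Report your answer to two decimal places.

d-prime = 2.27

d' = z(H) − z(FA) = 0.6713 − (-1.5982) = 2.2695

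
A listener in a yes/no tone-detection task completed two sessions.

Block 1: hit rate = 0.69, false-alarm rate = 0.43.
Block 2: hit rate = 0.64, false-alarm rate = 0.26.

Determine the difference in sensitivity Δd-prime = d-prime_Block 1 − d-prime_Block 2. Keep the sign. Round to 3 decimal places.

Δd-prime = -0.330

Block 1: z(0.69) = 0.4959, z(0.43) = -0.1764, d' = 0.6723
Block 2: z(0.64) = 0.3585, z(0.26) = -0.6433, d' = 1.0018
Δd' = d'_Block 1 − d'_Block 2 = 0.6723 − 1.0018 = -0.3295
Block 2 has the higher sensitivity.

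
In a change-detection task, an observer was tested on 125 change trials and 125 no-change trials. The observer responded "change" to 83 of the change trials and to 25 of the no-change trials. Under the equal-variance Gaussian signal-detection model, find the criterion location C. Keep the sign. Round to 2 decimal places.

H = 83/125 = 0.6640
FA = 25/125 = 0.2000
z(H) = 0.423
z(FA) = -0.842
c = −½·[z(H) + z(FA)] = −0.5 × (0.423 + (-0.842)) = 0.2095

C = 0.21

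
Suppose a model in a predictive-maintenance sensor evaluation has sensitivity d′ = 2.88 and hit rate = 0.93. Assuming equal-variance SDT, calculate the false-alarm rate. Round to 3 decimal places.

false-alarm rate = 0.080

z(hit rate) = z(0.93) = 1.4758
z(FA) = z(H) − d' = 1.4758 − 2.88 = -1.4042
false-alarm rate = Φ(-1.4042) = 0.0801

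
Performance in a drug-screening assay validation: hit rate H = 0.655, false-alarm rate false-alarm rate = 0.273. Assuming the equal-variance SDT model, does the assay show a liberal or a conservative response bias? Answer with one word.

z(H) = 0.399, z(FA) = -0.604
c = −½·(z(H) + z(FA)) = 0.1025
c > 0 → conservative criterion (biased toward responding “no”).

conservative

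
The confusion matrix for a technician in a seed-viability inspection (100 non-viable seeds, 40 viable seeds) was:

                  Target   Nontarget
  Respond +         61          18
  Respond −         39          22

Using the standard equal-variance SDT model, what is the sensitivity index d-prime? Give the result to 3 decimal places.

H = 61/100 = 0.6100
FA = 18/40 = 0.4500
z(H) = z(0.6100) = 0.2793
z(FA) = z(0.4500) = -0.1257
d' = z(H) − z(FA) = 0.2793 − (-0.1257) = 0.4050

d-prime = 0.405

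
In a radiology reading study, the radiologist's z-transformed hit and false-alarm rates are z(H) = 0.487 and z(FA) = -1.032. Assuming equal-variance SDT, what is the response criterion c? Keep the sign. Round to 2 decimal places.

c = −½·[z(H) + z(FA)] = −½·(0.487 + (-1.032)) = 0.2725
c > 0: the radiologist has a conservative response bias.

c = 0.27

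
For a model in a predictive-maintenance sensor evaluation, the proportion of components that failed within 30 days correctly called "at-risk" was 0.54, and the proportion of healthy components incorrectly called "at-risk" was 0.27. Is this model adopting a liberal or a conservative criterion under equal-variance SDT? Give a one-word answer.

z(H) = 0.100, z(FA) = -0.613
c = −½·(z(H) + z(FA)) = 0.2565
c > 0 → conservative criterion (biased toward responding “no”).

conservative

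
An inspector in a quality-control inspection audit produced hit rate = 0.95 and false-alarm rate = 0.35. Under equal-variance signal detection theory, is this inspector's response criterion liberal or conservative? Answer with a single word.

liberal

z(H) = 1.645, z(FA) = -0.385
c = −½·(z(H) + z(FA)) = -0.630
c < 0 → liberal criterion (biased toward responding “yes”).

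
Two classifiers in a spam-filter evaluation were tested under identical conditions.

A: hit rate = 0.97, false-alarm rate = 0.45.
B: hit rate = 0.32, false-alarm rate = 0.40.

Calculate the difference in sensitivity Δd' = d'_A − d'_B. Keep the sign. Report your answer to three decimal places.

A: z(0.97) = 1.8808, z(0.45) = -0.1257, d' = 2.0065
B: z(0.32) = -0.4677, z(0.40) = -0.2533, d' = -0.2144
Δd' = d'_A − d'_B = 2.0065 − (-0.2144) = 2.2209
A has the higher sensitivity.

Δd' = 2.221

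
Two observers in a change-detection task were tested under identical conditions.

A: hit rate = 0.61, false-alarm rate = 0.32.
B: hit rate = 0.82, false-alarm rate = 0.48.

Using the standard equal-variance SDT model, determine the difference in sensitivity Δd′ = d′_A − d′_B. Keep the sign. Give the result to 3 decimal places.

A: z(0.61) = 0.2793, z(0.32) = -0.4677, d' = 0.7470
B: z(0.82) = 0.9154, z(0.48) = -0.0502, d' = 0.9656
Δd' = d'_A − d'_B = 0.7470 − 0.9656 = -0.2186
B has the higher sensitivity.

Δd′ = -0.219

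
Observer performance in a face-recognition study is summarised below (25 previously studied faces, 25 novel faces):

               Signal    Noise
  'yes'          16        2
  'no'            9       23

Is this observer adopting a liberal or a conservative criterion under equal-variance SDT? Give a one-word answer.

conservative

z(H) = 0.358, z(FA) = -1.405
c = −½·(z(H) + z(FA)) = 0.5235
c > 0 → conservative criterion (biased toward responding “no”).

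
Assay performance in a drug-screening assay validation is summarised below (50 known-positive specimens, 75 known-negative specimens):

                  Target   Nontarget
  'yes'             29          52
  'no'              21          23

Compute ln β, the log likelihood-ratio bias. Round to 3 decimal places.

H = 29/50 = 0.5800
FA = 52/75 = 0.6933
z(H) = z(0.5800) = 0.2019
z(FA) = z(0.6933) = 0.5052
ln β = −½·[z(H)² − z(FA)²] = −0.5 × (0.0408 − 0.2552) = 0.1072

ln β = 0.107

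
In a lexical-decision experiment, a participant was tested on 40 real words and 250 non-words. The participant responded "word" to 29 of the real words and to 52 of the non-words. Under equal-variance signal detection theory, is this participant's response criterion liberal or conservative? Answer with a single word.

conservative

z(H) = 0.598, z(FA) = -0.813
c = −½·(z(H) + z(FA)) = 0.1075
c > 0 → conservative criterion (biased toward responding “no”).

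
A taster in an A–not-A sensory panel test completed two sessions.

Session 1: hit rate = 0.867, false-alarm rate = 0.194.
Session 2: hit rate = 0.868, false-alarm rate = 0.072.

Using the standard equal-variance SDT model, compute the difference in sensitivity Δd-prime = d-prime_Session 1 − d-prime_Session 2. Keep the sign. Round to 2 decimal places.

Session 1: z(0.867) = 1.112, z(0.194) = -0.863, d' = 1.975
Session 2: z(0.868) = 1.117, z(0.072) = -1.461, d' = 2.578
Δd' = d'_Session 1 − d'_Session 2 = 1.975 − 2.578 = -0.603
Session 2 has the higher sensitivity.

Δd-prime = -0.60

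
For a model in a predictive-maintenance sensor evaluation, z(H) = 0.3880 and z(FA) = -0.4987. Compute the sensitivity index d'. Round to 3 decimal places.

d' = 0.887

d' = z(H) − z(FA) = 0.3880 − (-0.4987) = 0.8867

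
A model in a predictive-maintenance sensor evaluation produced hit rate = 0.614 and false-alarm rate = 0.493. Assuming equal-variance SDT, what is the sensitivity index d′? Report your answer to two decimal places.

z(H) = z(0.614) = 0.290
z(FA) = z(0.493) = -0.018
d' = z(H) − z(FA) = 0.290 − (-0.018) = 0.308

d′ = 0.31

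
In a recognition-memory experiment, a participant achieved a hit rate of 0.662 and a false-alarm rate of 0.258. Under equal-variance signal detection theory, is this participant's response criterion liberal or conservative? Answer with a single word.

conservative

z(H) = 0.418, z(FA) = -0.650
c = −½·(z(H) + z(FA)) = 0.116
c > 0 → conservative criterion (biased toward responding “no”).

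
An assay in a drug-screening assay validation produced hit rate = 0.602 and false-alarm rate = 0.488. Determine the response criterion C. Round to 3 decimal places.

z(H) = z(0.602) = 0.2585
z(FA) = z(0.488) = -0.0301
c = −½·[z(H) + z(FA)] = −0.5 × (0.2585 + (-0.0301)) = -0.1142

C = -0.114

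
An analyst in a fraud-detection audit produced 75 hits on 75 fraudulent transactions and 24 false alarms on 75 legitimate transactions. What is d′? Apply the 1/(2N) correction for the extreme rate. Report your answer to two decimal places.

d′ = 2.94

The hit rate is 75/75 = 1, so apply the 1/(2N) correction: H → 1 − 1/(2·75) = 0.99333.
z(H) = z(0.99333) = 2.475
z(FA) = z(0.32000) = -0.468
d' = 2.475 − (-0.468) = 2.943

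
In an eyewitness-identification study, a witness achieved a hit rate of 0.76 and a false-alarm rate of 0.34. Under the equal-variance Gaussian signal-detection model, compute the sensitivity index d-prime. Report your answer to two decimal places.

z(H) = 0.7063
z(FA) = -0.4125
d' = z(H) − z(FA) = 0.7063 − (-0.4125) = 1.1188

d-prime = 1.12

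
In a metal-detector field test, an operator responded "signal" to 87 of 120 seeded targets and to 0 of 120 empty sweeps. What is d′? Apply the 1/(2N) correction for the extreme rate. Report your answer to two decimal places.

d′ = 3.24

The false-alarm rate is 0/120 = 0, so apply the 1/(2N) correction: FA → 1/(2·120) = 0.00417.
z(H) = z(0.72500) = 0.598
z(FA) = z(0.00417) = -2.638
d' = 0.598 − (-2.638) = 3.236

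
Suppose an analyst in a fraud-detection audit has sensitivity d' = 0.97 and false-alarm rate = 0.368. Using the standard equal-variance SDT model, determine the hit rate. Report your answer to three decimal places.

z(false-alarm rate) = z(0.368) = -0.3372
z(H) = z(FA) + d' = -0.3372 + 0.97 = 0.6328
hit rate = Φ(0.6328) = 0.7366

hit rate = 0.737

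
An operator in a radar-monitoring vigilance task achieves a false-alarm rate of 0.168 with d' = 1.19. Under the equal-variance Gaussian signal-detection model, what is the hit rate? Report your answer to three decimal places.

hit rate = 0.590

z(false-alarm rate) = z(0.168) = -0.9621
z(H) = z(FA) + d' = -0.9621 + 1.19 = 0.2279
hit rate = Φ(0.2279) = 0.5901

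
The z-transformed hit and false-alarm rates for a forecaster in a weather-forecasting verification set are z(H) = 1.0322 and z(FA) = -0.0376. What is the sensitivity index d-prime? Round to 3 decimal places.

d-prime = 1.070

d' = z(H) − z(FA) = 1.0322 − (-0.0376) = 1.0698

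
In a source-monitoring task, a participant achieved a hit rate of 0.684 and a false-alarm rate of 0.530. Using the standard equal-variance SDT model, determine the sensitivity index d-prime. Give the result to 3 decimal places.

d-prime = 0.404

z(H) = 0.4789
z(FA) = 0.0753
d' = z(H) − z(FA) = 0.4789 − 0.0753 = 0.4036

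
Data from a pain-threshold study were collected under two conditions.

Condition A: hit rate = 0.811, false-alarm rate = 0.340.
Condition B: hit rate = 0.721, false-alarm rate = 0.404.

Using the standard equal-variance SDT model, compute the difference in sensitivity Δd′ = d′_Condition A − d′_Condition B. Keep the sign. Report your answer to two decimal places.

Δd′ = 0.47

Condition A: z(0.811) = 0.882, z(0.340) = -0.412, d' = 1.294
Condition B: z(0.721) = 0.586, z(0.404) = -0.243, d' = 0.829
Δd' = d'_Condition A − d'_Condition B = 1.294 − 0.829 = 0.465
Condition A has the higher sensitivity.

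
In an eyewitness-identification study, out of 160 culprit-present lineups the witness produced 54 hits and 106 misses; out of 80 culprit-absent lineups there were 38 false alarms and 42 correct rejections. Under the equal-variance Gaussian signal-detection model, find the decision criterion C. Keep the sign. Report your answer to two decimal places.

H = 54/160 = 0.3375
FA = 38/80 = 0.4750
Φ⁻¹(H) = -0.4193
Φ⁻¹(FA) = -0.0627
c = −½·[z(H) + z(FA)] = −0.5 × (-0.4193 + (-0.0627)) = 0.2410
c > 0: the witness has a conservative response bias.

C = 0.24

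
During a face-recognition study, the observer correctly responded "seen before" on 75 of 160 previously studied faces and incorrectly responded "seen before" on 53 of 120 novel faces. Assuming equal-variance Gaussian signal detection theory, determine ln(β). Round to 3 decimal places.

ln β = 0.008

H = 75/160 = 0.4688
FA = 53/120 = 0.4417
z(H) = z(0.4688) = -0.0783
z(FA) = z(0.4417) = -0.1467
ln β = −½·[z(H)² − z(FA)²] = −0.5 × (0.0061 − 0.0215) = 0.0077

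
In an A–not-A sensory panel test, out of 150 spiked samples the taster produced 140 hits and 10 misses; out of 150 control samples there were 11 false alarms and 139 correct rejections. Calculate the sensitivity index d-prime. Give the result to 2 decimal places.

d-prime = 2.95

H = 140/150 = 0.9333
FA = 11/150 = 0.0733
z(H) = z(0.9333) = 1.501
z(FA) = z(0.0733) = -1.452
d' = z(H) − z(FA) = 1.501 − (-1.452) = 2.953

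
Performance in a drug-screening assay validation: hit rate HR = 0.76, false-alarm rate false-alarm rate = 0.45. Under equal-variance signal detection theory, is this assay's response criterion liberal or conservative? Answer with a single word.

liberal

z(H) = 0.706, z(FA) = -0.126
c = −½·(z(H) + z(FA)) = -0.290
c < 0 → liberal criterion (biased toward responding “yes”).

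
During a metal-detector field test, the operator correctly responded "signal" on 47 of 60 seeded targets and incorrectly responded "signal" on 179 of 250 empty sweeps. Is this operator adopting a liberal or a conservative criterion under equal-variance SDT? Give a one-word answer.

z(H) = 0.784, z(FA) = 0.571
c = −½·(z(H) + z(FA)) = -0.6775
c < 0 → liberal criterion (biased toward responding “yes”).

liberal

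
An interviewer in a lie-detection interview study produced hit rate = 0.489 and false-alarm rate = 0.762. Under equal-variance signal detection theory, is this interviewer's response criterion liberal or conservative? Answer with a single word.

liberal

z(H) = -0.028, z(FA) = 0.713
c = −½·(z(H) + z(FA)) = -0.3425
c < 0 → liberal criterion (biased toward responding “yes”).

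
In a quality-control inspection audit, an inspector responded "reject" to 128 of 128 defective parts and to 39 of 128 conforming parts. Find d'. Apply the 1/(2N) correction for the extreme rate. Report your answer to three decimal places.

The hit rate is 128/128 = 1, so apply the 1/(2N) correction: H → 1 − 1/(2·128) = 0.99609.
z(H) = z(0.99609) = 2.6597
z(FA) = z(0.30469) = -0.5110
d' = 2.6597 − (-0.5110) = 3.1707

d' = 3.171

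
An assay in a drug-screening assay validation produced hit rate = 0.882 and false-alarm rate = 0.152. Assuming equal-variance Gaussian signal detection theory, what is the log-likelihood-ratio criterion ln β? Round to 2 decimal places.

ln β = -0.17

z(0.882) = 1.185, z(0.152) = -1.028
ln β = −½·[z(H)² − z(FA)²] = −0.5 × (1.404 − 1.057) = -0.1735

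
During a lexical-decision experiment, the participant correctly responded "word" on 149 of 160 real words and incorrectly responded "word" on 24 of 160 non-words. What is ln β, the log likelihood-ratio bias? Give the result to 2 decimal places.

ln β = -0.57

H = 149/160 = 0.9313
FA = 24/160 = 0.1500
Φ⁻¹(H) = 1.486
Φ⁻¹(FA) = -1.036
ln β = −½·[z(H)² − z(FA)²] = −0.5 × (2.208 − 1.073) = -0.5675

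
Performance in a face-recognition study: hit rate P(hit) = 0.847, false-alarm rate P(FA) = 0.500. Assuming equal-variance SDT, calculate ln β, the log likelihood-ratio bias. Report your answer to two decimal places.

ln β = -0.52

z(H) = z(0.847) = 1.024
z(FA) = z(0.500) = 0.000
ln β = −½·[z(H)² − z(FA)²] = −0.5 × (1.049 − 0.000) = -0.5245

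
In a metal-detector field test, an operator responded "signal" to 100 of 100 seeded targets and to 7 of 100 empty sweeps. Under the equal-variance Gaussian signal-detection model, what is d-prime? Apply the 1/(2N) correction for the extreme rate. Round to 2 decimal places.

The hit rate is 100/100 = 1, so apply the 1/(2N) correction: H → 1 − 1/(2·100) = 0.99500.
z(H) = z(0.99500) = 2.576
z(FA) = z(0.07000) = -1.476
d' = 2.576 − (-1.476) = 4.052

d-prime = 4.05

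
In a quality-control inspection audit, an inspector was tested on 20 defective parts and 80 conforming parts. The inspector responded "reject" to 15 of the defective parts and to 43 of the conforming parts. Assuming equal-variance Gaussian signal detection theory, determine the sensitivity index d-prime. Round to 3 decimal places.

d-prime = 0.580

H = 15/20 = 0.7500
FA = 43/80 = 0.5375
Φ⁻¹(H) = 0.6745
Φ⁻¹(FA) = 0.0941
d' = z(H) − z(FA) = 0.6745 − 0.0941 = 0.5804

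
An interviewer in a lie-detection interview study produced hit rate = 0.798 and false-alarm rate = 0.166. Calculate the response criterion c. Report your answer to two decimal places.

z(H) = 0.834
z(FA) = -0.970
c = −½·[z(H) + z(FA)] = −0.5 × (0.834 + (-0.970)) = 0.068
c > 0: the interviewer has a conservative response bias.

c = 0.07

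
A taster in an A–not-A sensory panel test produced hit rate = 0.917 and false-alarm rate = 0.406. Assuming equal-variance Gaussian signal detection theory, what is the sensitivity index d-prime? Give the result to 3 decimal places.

d-prime = 1.623

z(H) = 1.3852
z(FA) = -0.2378
d' = z(H) − z(FA) = 1.3852 − (-0.2378) = 1.6230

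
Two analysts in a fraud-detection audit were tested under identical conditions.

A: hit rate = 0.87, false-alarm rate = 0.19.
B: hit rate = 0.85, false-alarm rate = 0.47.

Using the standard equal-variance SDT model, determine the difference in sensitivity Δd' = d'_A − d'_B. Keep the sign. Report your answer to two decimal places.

A: z(0.87) = 1.126, z(0.19) = -0.878, d' = 2.004
B: z(0.85) = 1.036, z(0.47) = -0.075, d' = 1.111
Δd' = d'_A − d'_B = 2.004 − 1.111 = 0.893
A has the higher sensitivity.

Δd' = 0.89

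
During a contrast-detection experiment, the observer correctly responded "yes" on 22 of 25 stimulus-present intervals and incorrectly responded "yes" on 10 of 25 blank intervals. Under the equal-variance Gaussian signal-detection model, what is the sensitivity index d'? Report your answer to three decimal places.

H = 22/25 = 0.8800
FA = 10/25 = 0.4000
Φ⁻¹(H) = 1.1750
Φ⁻¹(FA) = -0.2533
d' = z(H) − z(FA) = 1.1750 − (-0.2533) = 1.4283

d' = 1.428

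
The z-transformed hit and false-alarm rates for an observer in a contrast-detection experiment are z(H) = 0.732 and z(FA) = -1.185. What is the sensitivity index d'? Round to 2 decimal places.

d' = z(H) − z(FA) = 0.732 − (-1.185) = 1.917

d' = 1.92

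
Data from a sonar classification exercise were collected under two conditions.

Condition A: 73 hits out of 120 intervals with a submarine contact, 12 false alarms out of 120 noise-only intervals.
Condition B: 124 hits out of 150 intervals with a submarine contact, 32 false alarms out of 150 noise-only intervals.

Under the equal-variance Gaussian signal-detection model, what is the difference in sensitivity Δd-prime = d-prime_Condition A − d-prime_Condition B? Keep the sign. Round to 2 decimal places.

Condition A: z(0.6083) = 0.275, z(0.1000) = -1.282, d' = 1.557
Condition B: z(0.8267) = 0.941, z(0.2133) = -0.795, d' = 1.736
Δd' = d'_Condition A − d'_Condition B = 1.557 − 1.736 = -0.179
Condition B has the higher sensitivity.

Δd-prime = -0.18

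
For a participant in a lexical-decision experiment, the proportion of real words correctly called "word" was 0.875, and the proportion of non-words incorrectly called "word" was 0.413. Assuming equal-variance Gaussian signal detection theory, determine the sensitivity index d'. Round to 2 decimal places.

d' = 1.37

Φ⁻¹(H) = 1.1503
Φ⁻¹(FA) = -0.2198
d' = z(H) − z(FA) = 1.1503 − (-0.2198) = 1.3701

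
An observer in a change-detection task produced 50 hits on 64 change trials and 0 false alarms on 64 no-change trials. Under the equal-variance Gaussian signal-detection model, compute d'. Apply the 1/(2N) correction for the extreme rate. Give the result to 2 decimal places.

The false-alarm rate is 0/64 = 0, so apply the 1/(2N) correction: FA → 1/(2·64) = 0.00781.
z(H) = z(0.78125) = 0.776
z(FA) = z(0.00781) = -2.418
d' = 0.776 − (-2.418) = 3.194

d' = 3.19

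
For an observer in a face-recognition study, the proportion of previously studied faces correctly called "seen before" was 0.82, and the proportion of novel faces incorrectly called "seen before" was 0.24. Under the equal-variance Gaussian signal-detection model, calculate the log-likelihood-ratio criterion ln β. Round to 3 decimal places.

ln β = -0.170

z(0.82) = 0.9154, z(0.24) = -0.7063
ln β = −½·[z(H)² − z(FA)²] = −0.5 × (0.8380 − 0.4989) = -0.16955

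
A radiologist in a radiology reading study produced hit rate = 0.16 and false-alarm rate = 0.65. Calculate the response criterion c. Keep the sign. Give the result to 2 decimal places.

c = 0.30

z(H) = z(0.16) = -0.9945
z(FA) = z(0.65) = 0.3853
c = −½·[z(H) + z(FA)] = −0.5 × (-0.9945 + 0.3853) = 0.3046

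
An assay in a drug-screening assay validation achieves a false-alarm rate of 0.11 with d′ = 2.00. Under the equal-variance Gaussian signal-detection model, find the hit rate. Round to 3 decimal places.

z(false-alarm rate) = z(0.11) = -1.2265
z(H) = z(FA) + d' = -1.2265 + 2.00 = 0.7735
hit rate = Φ(0.7735) = 0.7804

hit rate = 0.780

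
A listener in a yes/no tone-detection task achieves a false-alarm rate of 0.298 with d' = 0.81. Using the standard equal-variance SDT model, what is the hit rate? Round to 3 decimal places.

hit rate = 0.610

z(false-alarm rate) = z(0.298) = -0.5302
z(H) = z(FA) + d' = -0.5302 + 0.81 = 0.2798
hit rate = Φ(0.2798) = 0.6102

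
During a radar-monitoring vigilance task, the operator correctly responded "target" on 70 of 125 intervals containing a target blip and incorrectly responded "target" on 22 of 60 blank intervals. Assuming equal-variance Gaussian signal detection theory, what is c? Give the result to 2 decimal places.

c = 0.09

H = 70/125 = 0.5600
FA = 22/60 = 0.3667
Φ⁻¹(H) = Φ⁻¹(0.5600) = 0.1510
Φ⁻¹(FA) = Φ⁻¹(0.3667) = -0.3406
c = −½·[z(H) + z(FA)] = −0.5 × (0.1510 + (-0.3406)) = 0.0948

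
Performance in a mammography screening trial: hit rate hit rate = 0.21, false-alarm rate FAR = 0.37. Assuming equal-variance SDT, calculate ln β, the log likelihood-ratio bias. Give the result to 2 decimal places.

ln β = -0.27

Φ⁻¹(H) = -0.806
Φ⁻¹(FA) = -0.332
ln β = −½·[z(H)² − z(FA)²] = −0.5 × (0.650 − 0.110) = -0.270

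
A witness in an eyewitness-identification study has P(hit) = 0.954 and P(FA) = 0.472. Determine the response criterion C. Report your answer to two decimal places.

C = -0.81

z(H) = 1.685
z(FA) = -0.070
c = −½·[z(H) + z(FA)] = −0.5 × (1.685 + (-0.070)) = -0.8075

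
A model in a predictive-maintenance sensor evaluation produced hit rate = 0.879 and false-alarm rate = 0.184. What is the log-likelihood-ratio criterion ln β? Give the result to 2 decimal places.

ln β = -0.28

Φ⁻¹(H) = Φ⁻¹(0.879) = 1.170
Φ⁻¹(FA) = Φ⁻¹(0.184) = -0.900
ln β = −½·[z(H)² − z(FA)²] = −0.5 × (1.369 − 0.810) = -0.2795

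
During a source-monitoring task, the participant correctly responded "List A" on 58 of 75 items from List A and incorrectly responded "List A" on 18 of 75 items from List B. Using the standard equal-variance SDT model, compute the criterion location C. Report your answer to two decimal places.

C = -0.02

H = 58/75 = 0.7733
FA = 18/75 = 0.2400
z(H) = z(0.7733) = 0.750
z(FA) = z(0.2400) = -0.706
c = −½·[z(H) + z(FA)] = −0.5 × (0.750 + (-0.706)) = -0.022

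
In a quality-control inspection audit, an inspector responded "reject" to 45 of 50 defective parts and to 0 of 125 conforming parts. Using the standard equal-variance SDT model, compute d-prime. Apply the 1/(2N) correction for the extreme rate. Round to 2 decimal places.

d-prime = 3.93

The false-alarm rate is 0/125 = 0, so apply the 1/(2N) correction: FA → 1/(2·125) = 0.00400.
z(H) = z(0.90000) = 1.282
z(FA) = z(0.00400) = -2.652
d' = 1.282 − (-2.652) = 3.934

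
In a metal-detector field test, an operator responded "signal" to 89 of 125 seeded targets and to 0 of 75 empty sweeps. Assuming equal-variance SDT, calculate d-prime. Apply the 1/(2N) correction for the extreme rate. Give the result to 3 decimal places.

The false-alarm rate is 0/75 = 0, so apply the 1/(2N) correction: FA → 1/(2·75) = 0.00667.
z(H) = z(0.71200) = 0.5592
z(FA) = z(0.00667) = -2.4746
d' = 0.5592 − (-2.4746) = 3.0338

d-prime = 3.034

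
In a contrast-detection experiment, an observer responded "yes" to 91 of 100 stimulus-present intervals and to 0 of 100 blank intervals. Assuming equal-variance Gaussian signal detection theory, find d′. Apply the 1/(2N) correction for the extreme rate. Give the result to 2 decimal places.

d′ = 3.92

The false-alarm rate is 0/100 = 0, so apply the 1/(2N) correction: FA → 1/(2·100) = 0.00500.
z(H) = z(0.91000) = 1.341
z(FA) = z(0.00500) = -2.576
d' = 1.341 − (-2.576) = 3.917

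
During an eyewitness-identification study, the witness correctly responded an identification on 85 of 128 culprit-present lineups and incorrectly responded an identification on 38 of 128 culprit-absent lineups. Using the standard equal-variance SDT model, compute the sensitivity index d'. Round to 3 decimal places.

H = 85/128 = 0.6641
FA = 38/128 = 0.2969
z(H) = 0.4237
z(FA) = -0.5333
d' = z(H) − z(FA) = 0.4237 − (-0.5333) = 0.9570

d' = 0.957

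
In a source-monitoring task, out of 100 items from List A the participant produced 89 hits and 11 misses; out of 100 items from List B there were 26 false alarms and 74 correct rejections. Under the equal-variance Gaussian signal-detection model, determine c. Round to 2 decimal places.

H = 89/100 = 0.8900
FA = 26/100 = 0.2600
z(0.8900) = 1.2265, z(0.2600) = -0.6433
c = −½·[z(H) + z(FA)] = −0.5 × (1.2265 + (-0.6433)) = -0.2916
c < 0: the participant has a liberal response bias.

c = -0.29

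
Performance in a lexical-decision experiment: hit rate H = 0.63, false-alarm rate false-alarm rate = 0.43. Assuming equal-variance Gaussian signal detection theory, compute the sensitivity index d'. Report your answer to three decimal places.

Φ⁻¹(H) = Φ⁻¹(0.63) = 0.3319
Φ⁻¹(FA) = Φ⁻¹(0.43) = -0.1764
d' = z(H) − z(FA) = 0.3319 − (-0.1764) = 0.5083

d' = 0.508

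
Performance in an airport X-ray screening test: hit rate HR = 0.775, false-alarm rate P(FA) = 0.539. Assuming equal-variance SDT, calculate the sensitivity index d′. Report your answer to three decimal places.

Φ⁻¹(H) = Φ⁻¹(0.775) = 0.7554
Φ⁻¹(FA) = Φ⁻¹(0.539) = 0.0979
d' = z(H) − z(FA) = 0.7554 − 0.0979 = 0.6575

d′ = 0.658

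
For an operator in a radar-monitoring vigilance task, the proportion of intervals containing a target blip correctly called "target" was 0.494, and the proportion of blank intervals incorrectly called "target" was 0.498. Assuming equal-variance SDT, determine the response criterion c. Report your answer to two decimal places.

Φ⁻¹(H) = -0.015
Φ⁻¹(FA) = -0.005
c = −½·[z(H) + z(FA)] = −0.5 × (-0.015 + (-0.005)) = 0.010

c = 0.01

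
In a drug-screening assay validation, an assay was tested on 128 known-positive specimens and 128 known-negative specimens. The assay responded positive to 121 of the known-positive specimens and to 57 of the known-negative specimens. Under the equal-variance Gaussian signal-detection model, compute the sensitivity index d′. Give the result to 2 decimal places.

H = 121/128 = 0.9453
FA = 57/128 = 0.4453
z(0.9453) = 1.6009, z(0.4453) = -0.1375
d' = z(H) − z(FA) = 1.6009 − (-0.1375) = 1.7384

d′ = 1.74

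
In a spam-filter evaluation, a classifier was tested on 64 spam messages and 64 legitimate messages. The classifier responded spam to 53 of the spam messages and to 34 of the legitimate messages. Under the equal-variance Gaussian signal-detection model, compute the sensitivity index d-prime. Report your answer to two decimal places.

H = 53/64 = 0.8281
FA = 34/64 = 0.5312
z(H) = z(0.8281) = 0.9467
z(FA) = z(0.5312) = 0.0783
d' = z(H) − z(FA) = 0.9467 − 0.0783 = 0.8684

d-prime = 0.87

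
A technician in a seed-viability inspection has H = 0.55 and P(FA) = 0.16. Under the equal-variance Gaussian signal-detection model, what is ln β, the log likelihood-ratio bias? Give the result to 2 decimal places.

ln β = 0.49

Φ⁻¹(H) = Φ⁻¹(0.55) = 0.126
Φ⁻¹(FA) = Φ⁻¹(0.16) = -0.994
ln β = −½·[z(H)² − z(FA)²] = −0.5 × (0.016 − 0.988) = 0.486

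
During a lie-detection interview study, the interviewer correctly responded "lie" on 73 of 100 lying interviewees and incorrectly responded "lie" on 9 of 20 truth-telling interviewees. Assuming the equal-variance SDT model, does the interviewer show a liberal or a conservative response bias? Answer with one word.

liberal

z(H) = 0.613, z(FA) = -0.126
c = −½·(z(H) + z(FA)) = -0.2435
c < 0 → liberal criterion (biased toward responding “yes”).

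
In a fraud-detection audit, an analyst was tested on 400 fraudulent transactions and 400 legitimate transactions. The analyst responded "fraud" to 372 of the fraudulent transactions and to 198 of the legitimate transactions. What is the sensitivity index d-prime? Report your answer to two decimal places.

H = 372/400 = 0.9300
FA = 198/400 = 0.4950
z(0.9300) = 1.476, z(0.4950) = -0.013
d' = z(H) − z(FA) = 1.476 − (-0.013) = 1.489

d-prime = 1.49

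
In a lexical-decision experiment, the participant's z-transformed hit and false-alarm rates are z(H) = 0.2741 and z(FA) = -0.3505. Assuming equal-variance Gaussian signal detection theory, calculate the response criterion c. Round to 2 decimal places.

c = 0.04

c = −½·[z(H) + z(FA)] = −½·(0.2741 + (-0.3505)) = 0.0382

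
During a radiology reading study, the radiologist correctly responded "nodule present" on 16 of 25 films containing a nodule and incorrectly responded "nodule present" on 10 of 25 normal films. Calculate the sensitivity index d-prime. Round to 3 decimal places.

H = 16/25 = 0.6400
FA = 10/25 = 0.4000
z(H) = 0.3585
z(FA) = -0.2533
d' = z(H) − z(FA) = 0.3585 − (-0.2533) = 0.6118

d-prime = 0.612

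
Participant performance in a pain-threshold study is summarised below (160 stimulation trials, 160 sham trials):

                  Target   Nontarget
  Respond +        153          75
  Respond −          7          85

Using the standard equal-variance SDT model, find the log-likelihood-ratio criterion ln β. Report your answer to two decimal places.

H = 153/160 = 0.9563
FA = 75/160 = 0.4688
z(0.9563) = 1.709, z(0.4688) = -0.078
ln β = −½·[z(H)² − z(FA)²] = −0.5 × (2.921 − 0.006) = -1.4575

ln β = -1.46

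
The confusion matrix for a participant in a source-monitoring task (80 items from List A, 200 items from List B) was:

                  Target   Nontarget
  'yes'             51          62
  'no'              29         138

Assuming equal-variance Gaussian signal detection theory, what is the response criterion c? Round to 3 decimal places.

H = 51/80 = 0.6375
FA = 62/200 = 0.3100
Φ⁻¹(H) = 0.3518
Φ⁻¹(FA) = -0.4959
c = −½·[z(H) + z(FA)] = −0.5 × (0.3518 + (-0.4959)) = 0.07205

c = 0.072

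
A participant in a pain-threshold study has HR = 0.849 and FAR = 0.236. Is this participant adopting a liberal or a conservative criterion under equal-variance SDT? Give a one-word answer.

liberal

z(H) = 1.032, z(FA) = -0.719
c = −½·(z(H) + z(FA)) = -0.1565
c < 0 → liberal criterion (biased toward responding “yes”).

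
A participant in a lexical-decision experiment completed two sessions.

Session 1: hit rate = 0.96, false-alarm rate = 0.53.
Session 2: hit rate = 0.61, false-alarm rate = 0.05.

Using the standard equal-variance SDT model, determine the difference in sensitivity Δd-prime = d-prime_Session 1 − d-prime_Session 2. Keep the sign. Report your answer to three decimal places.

Session 1: z(0.96) = 1.7507, z(0.53) = 0.0753, d' = 1.6754
Session 2: z(0.61) = 0.2793, z(0.05) = -1.6449, d' = 1.9242
Δd' = d'_Session 1 − d'_Session 2 = 1.6754 − 1.9242 = -0.2488
Session 2 has the higher sensitivity.

Δd-prime = -0.249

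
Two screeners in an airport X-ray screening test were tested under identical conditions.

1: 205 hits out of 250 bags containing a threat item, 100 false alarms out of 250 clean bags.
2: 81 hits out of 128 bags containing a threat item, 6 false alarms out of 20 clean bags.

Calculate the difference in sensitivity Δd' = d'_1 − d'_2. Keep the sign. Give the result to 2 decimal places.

1: z(0.8200) = 0.915, z(0.4000) = -0.253, d' = 1.168
2: z(0.6328) = 0.339, z(0.3000) = -0.524, d' = 0.863
Δd' = d'_1 − d'_2 = 1.168 − 0.863 = 0.305
1 has the higher sensitivity.

Δd' = 0.31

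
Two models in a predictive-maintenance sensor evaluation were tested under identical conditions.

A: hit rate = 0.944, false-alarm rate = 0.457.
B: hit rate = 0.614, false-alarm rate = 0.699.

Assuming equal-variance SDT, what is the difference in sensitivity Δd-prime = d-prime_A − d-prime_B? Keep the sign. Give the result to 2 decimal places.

Δd-prime = 1.93

A: z(0.944) = 1.589, z(0.457) = -0.108, d' = 1.697
B: z(0.614) = 0.290, z(0.699) = 0.522, d' = -0.232
Δd' = d'_A − d'_B = 1.697 − (-0.232) = 1.929
A has the higher sensitivity.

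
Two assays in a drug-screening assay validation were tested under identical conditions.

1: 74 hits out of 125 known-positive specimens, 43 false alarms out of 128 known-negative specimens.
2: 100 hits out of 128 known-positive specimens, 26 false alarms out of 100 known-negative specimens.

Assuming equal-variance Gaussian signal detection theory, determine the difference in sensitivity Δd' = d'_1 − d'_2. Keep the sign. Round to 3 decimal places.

1: z(0.5920) = 0.2327, z(0.3359) = -0.4237, d' = 0.6564
2: z(0.7812) = 0.7763, z(0.2600) = -0.6433, d' = 1.4196
Δd' = d'_1 − d'_2 = 0.6564 − 1.4196 = -0.7632
2 has the higher sensitivity.

Δd' = -0.763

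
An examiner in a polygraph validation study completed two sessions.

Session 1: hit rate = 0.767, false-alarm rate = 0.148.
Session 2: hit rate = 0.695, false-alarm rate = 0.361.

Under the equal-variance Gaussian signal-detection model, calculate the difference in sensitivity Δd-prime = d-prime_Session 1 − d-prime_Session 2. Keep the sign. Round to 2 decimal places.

Session 1: z(0.767) = 0.729, z(0.148) = -1.045, d' = 1.774
Session 2: z(0.695) = 0.510, z(0.361) = -0.356, d' = 0.866
Δd' = d'_Session 1 − d'_Session 2 = 1.774 − 0.866 = 0.908
Session 1 has the higher sensitivity.

Δd-prime = 0.91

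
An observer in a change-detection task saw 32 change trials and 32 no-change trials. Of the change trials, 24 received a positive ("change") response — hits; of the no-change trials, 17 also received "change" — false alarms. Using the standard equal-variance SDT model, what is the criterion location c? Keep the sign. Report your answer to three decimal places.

c = -0.376

H = 24/32 = 0.7500
FA = 17/32 = 0.5312
Φ⁻¹(0.7500) = 0.6745, Φ⁻¹(0.5312) = 0.0783
c = −½·[z(H) + z(FA)] = −0.5 × (0.6745 + 0.0783) = -0.3764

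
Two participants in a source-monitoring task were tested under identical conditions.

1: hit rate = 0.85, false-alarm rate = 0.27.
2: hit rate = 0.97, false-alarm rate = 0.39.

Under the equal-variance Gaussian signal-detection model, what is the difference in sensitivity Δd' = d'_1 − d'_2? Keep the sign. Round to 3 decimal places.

1: z(0.85) = 1.0364, z(0.27) = -0.6128, d' = 1.6492
2: z(0.97) = 1.8808, z(0.39) = -0.2793, d' = 2.1601
Δd' = d'_1 − d'_2 = 1.6492 − 2.1601 = -0.5109
2 has the higher sensitivity.

Δd' = -0.511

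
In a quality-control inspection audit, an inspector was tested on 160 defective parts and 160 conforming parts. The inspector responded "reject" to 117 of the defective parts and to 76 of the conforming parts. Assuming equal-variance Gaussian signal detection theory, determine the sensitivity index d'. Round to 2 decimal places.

d' = 0.68

H = 117/160 = 0.7312
FA = 76/160 = 0.4750
z(H) = z(0.7312) = 0.6164
z(FA) = z(0.4750) = -0.0627
d' = z(H) − z(FA) = 0.6164 − (-0.0627) = 0.6791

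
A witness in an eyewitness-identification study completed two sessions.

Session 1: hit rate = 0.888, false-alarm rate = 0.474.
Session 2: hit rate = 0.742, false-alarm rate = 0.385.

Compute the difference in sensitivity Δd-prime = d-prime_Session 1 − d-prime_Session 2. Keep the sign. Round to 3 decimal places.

Session 1: z(0.888) = 1.2160, z(0.474) = -0.0652, d' = 1.2812
Session 2: z(0.742) = 0.6495, z(0.385) = -0.2924, d' = 0.9419
Δd' = d'_Session 1 − d'_Session 2 = 1.2812 − 0.9419 = 0.3393
Session 1 has the higher sensitivity.

Δd-prime = 0.339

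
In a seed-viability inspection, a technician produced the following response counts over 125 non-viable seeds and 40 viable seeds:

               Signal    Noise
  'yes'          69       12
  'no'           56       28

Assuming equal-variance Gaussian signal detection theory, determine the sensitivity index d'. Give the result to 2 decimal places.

H = 69/125 = 0.5520
FA = 12/40 = 0.3000
Φ⁻¹(H) = Φ⁻¹(0.5520) = 0.1307
Φ⁻¹(FA) = Φ⁻¹(0.3000) = -0.5244
d' = z(H) − z(FA) = 0.1307 − (-0.5244) = 0.6551

d' = 0.66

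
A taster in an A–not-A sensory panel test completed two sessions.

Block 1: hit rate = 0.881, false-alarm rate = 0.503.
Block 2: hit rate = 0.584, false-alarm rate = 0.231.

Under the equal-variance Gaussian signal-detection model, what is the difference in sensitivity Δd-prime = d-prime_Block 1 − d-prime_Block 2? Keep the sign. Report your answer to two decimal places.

Block 1: z(0.881) = 1.180, z(0.503) = 0.008, d' = 1.172
Block 2: z(0.584) = 0.212, z(0.231) = -0.736, d' = 0.948
Δd' = d'_Block 1 − d'_Block 2 = 1.172 − 0.948 = 0.224
Block 1 has the higher sensitivity.

Δd-prime = 0.22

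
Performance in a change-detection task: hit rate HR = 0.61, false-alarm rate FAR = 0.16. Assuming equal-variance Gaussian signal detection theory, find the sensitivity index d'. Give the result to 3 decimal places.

d' = 1.274

Φ⁻¹(0.61) = 0.2793, Φ⁻¹(0.16) = -0.9945
d' = z(H) − z(FA) = 0.2793 − (-0.9945) = 1.2738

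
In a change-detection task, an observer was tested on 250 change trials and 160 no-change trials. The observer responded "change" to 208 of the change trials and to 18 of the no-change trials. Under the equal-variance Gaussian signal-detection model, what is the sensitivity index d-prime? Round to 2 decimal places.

H = 208/250 = 0.8320
FA = 18/160 = 0.1125
Φ⁻¹(H) = Φ⁻¹(0.8320) = 0.962
Φ⁻¹(FA) = Φ⁻¹(0.1125) = -1.213
d' = z(H) − z(FA) = 0.962 − (-1.213) = 2.175

d-prime = 2.18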